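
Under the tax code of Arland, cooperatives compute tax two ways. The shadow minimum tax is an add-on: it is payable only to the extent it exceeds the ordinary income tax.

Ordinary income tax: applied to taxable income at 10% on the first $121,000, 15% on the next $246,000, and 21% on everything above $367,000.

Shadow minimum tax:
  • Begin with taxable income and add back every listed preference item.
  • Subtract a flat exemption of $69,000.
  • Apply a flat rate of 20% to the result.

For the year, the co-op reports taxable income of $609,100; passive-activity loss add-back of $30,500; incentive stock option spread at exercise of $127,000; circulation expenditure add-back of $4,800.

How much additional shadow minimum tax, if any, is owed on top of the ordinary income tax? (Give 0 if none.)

$40,639

Ordinary income tax:
  $121,000 × 10% = $12,100
  $246,000 × 15% = $36,900
  $242,100 × 21% = $50,841
  → $99,841

Shadow minimum tax:
  Adjusted income: $609,100 + $30,500 + $127,000 + $4,800 = $771,400
  Less exemption $69,000 → base $702,400
  $702,400 × 20% = $140,480

Excess of shadow minimum tax over ordinary income tax: $140,480 − $99,841 = $40,639.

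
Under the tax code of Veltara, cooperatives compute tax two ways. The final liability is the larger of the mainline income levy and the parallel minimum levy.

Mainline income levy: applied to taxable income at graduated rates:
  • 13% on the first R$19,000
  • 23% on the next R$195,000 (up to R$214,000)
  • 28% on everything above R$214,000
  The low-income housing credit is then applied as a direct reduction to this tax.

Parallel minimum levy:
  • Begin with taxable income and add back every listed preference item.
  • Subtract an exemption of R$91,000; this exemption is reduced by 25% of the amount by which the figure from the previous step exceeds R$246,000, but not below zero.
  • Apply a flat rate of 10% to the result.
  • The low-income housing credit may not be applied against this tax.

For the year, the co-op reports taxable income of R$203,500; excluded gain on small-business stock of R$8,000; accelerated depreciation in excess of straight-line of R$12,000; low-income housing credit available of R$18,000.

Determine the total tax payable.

Mainline income levy:
  R$19,000 × 13% = R$2,470
  R$184,500 × 23% = R$42,435
  → R$44,905
  Less low-income housing credit R$18,000 → R$26,905

Parallel minimum levy:
  Adjusted income: R$203,500 + R$8,000 + R$12,000 = R$223,500
  Exemption: R$223,500 ≤ R$246,000, so full R$91,000 applies
  Base: R$223,500 − R$91,000 = R$132,500
  R$132,500 × 10% = R$13,250

R$26,905 > R$13,250, so the mainline income levy governs.

R$26,905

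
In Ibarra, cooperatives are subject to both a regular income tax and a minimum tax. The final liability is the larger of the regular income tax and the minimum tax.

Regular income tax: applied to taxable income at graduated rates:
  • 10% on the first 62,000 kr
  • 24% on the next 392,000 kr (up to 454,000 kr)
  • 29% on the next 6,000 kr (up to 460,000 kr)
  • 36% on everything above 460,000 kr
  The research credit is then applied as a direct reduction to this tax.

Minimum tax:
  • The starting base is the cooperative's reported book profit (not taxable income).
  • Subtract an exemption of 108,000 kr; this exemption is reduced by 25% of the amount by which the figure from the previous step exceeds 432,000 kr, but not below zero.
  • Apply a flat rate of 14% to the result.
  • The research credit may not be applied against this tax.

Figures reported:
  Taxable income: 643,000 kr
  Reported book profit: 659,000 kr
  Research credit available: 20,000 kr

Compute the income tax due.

Regular income tax:
  62,000 kr × 10% = 6,200 kr
  392,000 kr × 24% = 94,080 kr
  6,000 kr × 29% = 1,740 kr
  183,000 kr × 36% = 65,880 kr
  → 167,900 kr
  Less research credit 20,000 kr → 147,900 kr

Minimum tax:
  Base (reported book profit): 659,000 kr
  Exemption: 108,000 kr − 25% × (659,000 kr − 432,000 kr) = 108,000 kr − 56,750 kr = 51,250 kr
  Base: 659,000 kr − 51,250 kr = 607,750 kr
  607,750 kr × 14% = 85,085 kr

147,900 kr > 85,085 kr, so the regular income tax governs.

147,900 kr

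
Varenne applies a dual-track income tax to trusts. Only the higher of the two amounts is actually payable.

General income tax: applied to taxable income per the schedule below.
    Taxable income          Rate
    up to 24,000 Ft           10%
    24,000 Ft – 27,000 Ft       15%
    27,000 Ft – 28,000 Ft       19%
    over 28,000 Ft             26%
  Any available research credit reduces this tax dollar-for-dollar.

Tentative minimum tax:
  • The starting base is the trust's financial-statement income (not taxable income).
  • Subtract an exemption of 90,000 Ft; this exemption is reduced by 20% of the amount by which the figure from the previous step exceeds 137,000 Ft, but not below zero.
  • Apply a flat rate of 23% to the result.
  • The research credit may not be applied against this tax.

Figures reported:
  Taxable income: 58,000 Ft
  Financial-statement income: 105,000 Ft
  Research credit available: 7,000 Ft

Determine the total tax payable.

3,840 Ft

Tentative minimum tax:
  Base (financial-statement income): 105,000 Ft
  Exemption: 105,000 Ft ≤ 137,000 Ft, so full 90,000 Ft applies
  Base: 105,000 Ft − 90,000 Ft = 15,000 Ft
  15,000 Ft × 23% = 3,450 Ft

General income tax:
  24,000 Ft × 10% = 2,400 Ft
  3,000 Ft × 15% = 450 Ft
  1,000 Ft × 19% = 190 Ft
  30,000 Ft × 26% = 7,800 Ft
  → 10,840 Ft
  Less research credit 7,000 Ft → 3,840 Ft

3,840 Ft > 3,450 Ft, so the general income tax governs.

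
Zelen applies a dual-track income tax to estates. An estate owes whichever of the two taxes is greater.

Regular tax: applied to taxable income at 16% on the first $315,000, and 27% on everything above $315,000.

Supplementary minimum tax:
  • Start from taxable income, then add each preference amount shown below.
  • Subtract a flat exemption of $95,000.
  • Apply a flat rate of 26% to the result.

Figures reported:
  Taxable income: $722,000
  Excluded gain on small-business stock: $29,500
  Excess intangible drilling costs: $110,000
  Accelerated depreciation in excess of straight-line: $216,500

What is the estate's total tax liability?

Supplementary minimum tax:
  Adjusted income: $722,000 + $29,500 + $110,000 + $216,500 = $1,078,000
  Less exemption $95,000 → base $983,000
  $983,000 × 26% = $255,580

Regular tax:
  $315,000 × 16% = $50,400
  $407,000 × 27% = $109,890
  → $160,290

$255,580 > $160,290, so the supplementary minimum tax is the binding amount.

$255,580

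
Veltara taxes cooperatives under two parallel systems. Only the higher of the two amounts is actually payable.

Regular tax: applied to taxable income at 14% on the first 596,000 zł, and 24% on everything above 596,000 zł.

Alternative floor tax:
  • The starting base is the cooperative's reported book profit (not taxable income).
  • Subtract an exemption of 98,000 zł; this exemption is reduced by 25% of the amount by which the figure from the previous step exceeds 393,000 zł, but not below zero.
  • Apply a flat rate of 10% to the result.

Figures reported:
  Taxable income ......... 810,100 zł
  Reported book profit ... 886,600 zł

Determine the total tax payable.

134,824 zł

Alternative floor tax:
  Base (reported book profit): 886,600 zł
  Exemption: 25% × (886,600 zł − 393,000 zł) = 123,400 zł ≥ 98,000 zł, so the exemption is fully phased out
  Base: 886,600 zł − 0 zł = 886,600 zł
  886,600 zł × 10% = 88,660 zł

Regular tax:
  596,000 zł × 14% = 83,440 zł
  214,100 zł × 24% = 51,384 zł
  → 134,824 zł

134,824 zł > 88,660 zł, so the regular tax governs.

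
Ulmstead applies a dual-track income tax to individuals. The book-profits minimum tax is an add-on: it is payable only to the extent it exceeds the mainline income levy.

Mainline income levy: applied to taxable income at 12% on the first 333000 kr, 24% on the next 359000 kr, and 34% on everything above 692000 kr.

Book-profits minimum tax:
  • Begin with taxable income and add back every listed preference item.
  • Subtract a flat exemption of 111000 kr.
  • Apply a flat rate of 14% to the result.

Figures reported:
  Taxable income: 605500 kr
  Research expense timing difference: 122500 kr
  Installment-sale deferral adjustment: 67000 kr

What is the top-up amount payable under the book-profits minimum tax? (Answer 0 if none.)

Book-profits minimum tax:
  Adjusted income: 605500 kr + 122500 kr + 67000 kr = 795000 kr
  Less exemption 111000 kr → base 684000 kr
  684000 kr × 14% = 95760 kr

Mainline income levy:
  333000 kr × 12% = 39960 kr
  272500 kr × 24% = 65400 kr
  → 105360 kr

95760 kr ≤ 105360 kr, so no add-on is due.

0 kr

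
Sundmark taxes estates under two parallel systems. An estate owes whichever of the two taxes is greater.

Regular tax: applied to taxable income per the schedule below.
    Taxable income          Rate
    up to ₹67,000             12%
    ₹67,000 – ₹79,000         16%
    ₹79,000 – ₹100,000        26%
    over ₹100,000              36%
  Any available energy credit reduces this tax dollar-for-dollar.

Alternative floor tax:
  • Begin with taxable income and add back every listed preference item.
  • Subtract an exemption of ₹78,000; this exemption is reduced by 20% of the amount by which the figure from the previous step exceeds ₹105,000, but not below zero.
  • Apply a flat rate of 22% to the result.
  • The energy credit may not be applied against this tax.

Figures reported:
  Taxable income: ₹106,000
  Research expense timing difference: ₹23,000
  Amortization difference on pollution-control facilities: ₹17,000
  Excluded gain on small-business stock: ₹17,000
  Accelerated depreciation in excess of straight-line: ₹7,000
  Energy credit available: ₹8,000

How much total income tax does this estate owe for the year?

Regular tax:
  ₹67,000 × 12% = ₹8,040
  ₹12,000 × 16% = ₹1,920
  ₹21,000 × 26% = ₹5,460
  ₹6,000 × 36% = ₹2,160
  → ₹17,580
  Less energy credit ₹8,000 → ₹9,580

Alternative floor tax:
  Adjusted income: ₹106,000 + ₹23,000 + ₹17,000 + ₹17,000 + ₹7,000 = ₹170,000
  Exemption: ₹78,000 − 20% × (₹170,000 − ₹105,000) = ₹78,000 − ₹13,000 = ₹65,000
  Base: ₹170,000 − ₹65,000 = ₹105,000
  ₹105,000 × 22% = ₹23,100

₹23,100 > ₹9,580, so the alternative floor tax is the binding amount.

₹23,100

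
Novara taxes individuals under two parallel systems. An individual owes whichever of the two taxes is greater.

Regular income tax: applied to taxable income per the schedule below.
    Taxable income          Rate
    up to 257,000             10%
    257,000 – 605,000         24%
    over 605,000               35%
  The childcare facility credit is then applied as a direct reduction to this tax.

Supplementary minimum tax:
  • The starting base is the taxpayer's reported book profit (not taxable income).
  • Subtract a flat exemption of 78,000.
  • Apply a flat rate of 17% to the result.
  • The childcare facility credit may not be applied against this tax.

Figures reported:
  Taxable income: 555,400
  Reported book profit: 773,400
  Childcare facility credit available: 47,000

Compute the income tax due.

Supplementary minimum tax:
  Base (reported book profit): 773,400
  Less exemption 78,000 → base 695,400
  695,400 × 17% = 118,218

Regular income tax:
  257,000 × 10% = 25,700
  298,400 × 24% = 71,616
  → 97,316
  Less childcare facility credit 47,000 → 50,316

118,218 > 50,316, so the supplementary minimum tax is the binding amount.

118,218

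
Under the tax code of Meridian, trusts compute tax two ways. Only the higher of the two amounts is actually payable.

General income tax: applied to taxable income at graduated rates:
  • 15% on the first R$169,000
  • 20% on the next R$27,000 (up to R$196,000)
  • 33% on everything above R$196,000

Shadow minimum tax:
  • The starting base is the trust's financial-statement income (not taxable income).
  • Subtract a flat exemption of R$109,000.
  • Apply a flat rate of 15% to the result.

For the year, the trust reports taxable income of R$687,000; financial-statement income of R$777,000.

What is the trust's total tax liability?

General income tax:
  R$169,000 × 15% = R$25,350
  R$27,000 × 20% = R$5,400
  R$491,000 × 33% = R$162,030
  → R$192,780

Shadow minimum tax:
  Base (financial-statement income): R$777,000
  Less exemption R$109,000 → base R$668,000
  R$668,000 × 15% = R$100,200

R$192,780 > R$100,200, so the general income tax governs.

R$192,780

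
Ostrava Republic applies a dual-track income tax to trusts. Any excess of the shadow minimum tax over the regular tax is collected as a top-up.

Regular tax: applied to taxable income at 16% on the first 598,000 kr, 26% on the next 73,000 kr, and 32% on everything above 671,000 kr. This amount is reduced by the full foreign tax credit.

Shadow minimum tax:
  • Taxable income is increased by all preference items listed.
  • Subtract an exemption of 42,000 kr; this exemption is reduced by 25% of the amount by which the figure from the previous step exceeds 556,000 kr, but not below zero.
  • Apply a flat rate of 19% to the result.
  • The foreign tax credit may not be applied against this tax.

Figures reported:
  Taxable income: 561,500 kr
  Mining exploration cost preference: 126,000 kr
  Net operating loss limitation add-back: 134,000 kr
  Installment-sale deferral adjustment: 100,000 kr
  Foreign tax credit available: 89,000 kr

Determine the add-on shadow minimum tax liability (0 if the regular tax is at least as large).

Shadow minimum tax:
  Adjusted income: 561,500 kr + 126,000 kr + 134,000 kr + 100,000 kr = 921,500 kr
  Exemption: 25% × (921,500 kr − 556,000 kr) = 91,375 kr ≥ 42,000 kr, so the exemption is fully phased out
  Base: 921,500 kr − 0 kr = 921,500 kr
  921,500 kr × 19% = 175,085 kr

Regular tax:
  561,500 kr × 16% = 89,840 kr
  Less foreign tax credit 89,000 kr → 840 kr

Excess of shadow minimum tax over regular tax: 175,085 kr − 840 kr = 174,245 kr.

174,245 kr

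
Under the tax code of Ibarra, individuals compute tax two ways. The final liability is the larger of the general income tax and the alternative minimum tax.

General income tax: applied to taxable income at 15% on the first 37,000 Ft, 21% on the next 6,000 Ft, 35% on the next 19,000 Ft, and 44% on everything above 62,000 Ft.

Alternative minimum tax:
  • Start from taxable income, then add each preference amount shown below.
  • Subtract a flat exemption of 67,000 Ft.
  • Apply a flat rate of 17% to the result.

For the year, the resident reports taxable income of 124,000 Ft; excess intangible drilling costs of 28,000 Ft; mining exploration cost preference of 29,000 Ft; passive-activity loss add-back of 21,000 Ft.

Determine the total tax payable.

Alternative minimum tax:
  Adjusted income: 124,000 Ft + 28,000 Ft + 29,000 Ft + 21,000 Ft = 202,000 Ft
  Less exemption 67,000 Ft → base 135,000 Ft
  135,000 Ft × 17% = 22,950 Ft

General income tax:
  37,000 Ft × 15% = 5,550 Ft
  6,000 Ft × 21% = 1,260 Ft
  19,000 Ft × 35% = 6,650 Ft
  62,000 Ft × 44% = 27,280 Ft
  → 40,740 Ft

40,740 Ft > 22,950 Ft, so the general income tax governs.

40,740 Ft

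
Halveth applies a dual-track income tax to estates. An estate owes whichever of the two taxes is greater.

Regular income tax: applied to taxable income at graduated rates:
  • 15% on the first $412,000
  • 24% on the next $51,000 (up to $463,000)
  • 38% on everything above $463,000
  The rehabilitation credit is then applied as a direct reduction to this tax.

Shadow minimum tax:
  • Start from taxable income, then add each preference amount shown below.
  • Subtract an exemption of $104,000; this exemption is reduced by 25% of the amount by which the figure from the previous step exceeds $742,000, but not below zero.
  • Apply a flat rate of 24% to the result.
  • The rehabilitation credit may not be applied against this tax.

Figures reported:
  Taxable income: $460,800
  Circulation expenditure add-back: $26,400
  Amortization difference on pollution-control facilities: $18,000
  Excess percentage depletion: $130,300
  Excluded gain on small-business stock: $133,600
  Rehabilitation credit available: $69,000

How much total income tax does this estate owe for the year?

Shadow minimum tax:
  Adjusted income: $460,800 + $26,400 + $18,000 + $130,300 + $133,600 = $769,100
  Exemption: $104,000 − 25% × ($769,100 − $742,000) = $104,000 − $6,775 = $97,225
  Base: $769,100 − $97,225 = $671,875
  $671,875 × 24% = $161,250

Regular income tax:
  $412,000 × 15% = $61,800
  $48,800 × 24% = $11,712
  → $73,512
  Less rehabilitation credit $69,000 → $4,512

$161,250 > $4,512, so the shadow minimum tax is the binding amount.

$161,250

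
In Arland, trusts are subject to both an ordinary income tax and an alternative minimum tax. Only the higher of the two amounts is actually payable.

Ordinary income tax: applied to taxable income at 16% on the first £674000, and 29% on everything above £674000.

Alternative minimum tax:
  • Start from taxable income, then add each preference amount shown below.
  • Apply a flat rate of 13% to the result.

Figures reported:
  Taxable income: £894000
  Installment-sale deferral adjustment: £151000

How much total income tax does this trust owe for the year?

£171640

Ordinary income tax:
  £674000 × 16% = £107840
  £220000 × 29% = £63800
  → £171640

Alternative minimum tax:
  Adjusted income: £894000 + £151000 = £1045000
  £1045000 × 13% = £135850

£171640 > £135850, so the ordinary income tax governs.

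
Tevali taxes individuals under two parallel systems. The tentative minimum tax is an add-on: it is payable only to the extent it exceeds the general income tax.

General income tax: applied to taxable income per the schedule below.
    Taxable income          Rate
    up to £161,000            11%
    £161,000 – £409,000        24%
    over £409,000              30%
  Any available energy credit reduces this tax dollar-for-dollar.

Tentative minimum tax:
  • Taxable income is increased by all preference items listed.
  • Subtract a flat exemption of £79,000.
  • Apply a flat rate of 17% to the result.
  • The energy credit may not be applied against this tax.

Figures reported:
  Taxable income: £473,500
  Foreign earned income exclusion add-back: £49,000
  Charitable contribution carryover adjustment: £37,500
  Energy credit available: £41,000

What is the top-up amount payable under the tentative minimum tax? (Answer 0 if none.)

£26,190

General income tax:
  £161,000 × 11% = £17,710
  £248,000 × 24% = £59,520
  £64,500 × 30% = £19,350
  → £96,580
  Less energy credit £41,000 → £55,580

Tentative minimum tax:
  Adjusted income: £473,500 + £49,000 + £37,500 = £560,000
  Less exemption £79,000 → base £481,000
  £481,000 × 17% = £81,770

Excess of tentative minimum tax over general income tax: £81,770 − £55,580 = £26,190.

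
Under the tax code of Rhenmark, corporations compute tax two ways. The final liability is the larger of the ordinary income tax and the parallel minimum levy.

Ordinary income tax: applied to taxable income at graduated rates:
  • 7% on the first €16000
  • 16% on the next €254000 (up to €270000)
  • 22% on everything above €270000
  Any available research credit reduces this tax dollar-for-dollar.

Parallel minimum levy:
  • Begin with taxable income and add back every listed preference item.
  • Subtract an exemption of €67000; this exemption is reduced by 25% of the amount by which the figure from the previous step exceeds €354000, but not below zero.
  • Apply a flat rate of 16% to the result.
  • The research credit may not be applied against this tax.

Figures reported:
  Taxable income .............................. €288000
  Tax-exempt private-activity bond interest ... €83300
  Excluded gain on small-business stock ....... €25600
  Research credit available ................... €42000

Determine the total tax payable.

€54500

Parallel minimum levy:
  Adjusted income: €288000 + €83300 + €25600 = €396900
  Exemption: €67000 − 25% × (€396900 − €354000) = €67000 − €10725 = €56275
  Base: €396900 − €56275 = €340625
  €340625 × 16% = €54500

Ordinary income tax:
  €16000 × 7% = €1120
  €254000 × 16% = €40640
  €18000 × 22% = €3960
  → €45720
  Less research credit €42000 → €3720

€54500 > €3720, so the parallel minimum levy is the binding amount.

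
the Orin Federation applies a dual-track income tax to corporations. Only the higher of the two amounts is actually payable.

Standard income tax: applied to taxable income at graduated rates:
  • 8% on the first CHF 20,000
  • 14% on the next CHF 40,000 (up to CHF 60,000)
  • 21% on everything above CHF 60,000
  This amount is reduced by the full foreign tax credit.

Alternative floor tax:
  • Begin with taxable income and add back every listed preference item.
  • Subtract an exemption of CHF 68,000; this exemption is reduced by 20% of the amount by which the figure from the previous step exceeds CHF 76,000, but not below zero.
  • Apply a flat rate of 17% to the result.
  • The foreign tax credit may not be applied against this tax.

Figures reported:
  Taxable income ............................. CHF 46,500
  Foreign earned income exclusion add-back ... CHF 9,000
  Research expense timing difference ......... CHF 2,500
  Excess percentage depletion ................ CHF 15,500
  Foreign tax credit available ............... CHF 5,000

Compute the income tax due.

CHF 935

Alternative floor tax:
  Adjusted income: CHF 46,500 + CHF 9,000 + CHF 2,500 + CHF 15,500 = CHF 73,500
  Exemption: CHF 73,500 ≤ CHF 76,000, so full CHF 68,000 applies
  Base: CHF 73,500 − CHF 68,000 = CHF 5,500
  CHF 5,500 × 17% = CHF 935

Standard income tax:
  CHF 20,000 × 8% = CHF 1,600
  CHF 26,500 × 14% = CHF 3,710
  → CHF 5,310
  Less foreign tax credit CHF 5,000 → CHF 310

CHF 935 > CHF 310, so the alternative floor tax is the binding amount.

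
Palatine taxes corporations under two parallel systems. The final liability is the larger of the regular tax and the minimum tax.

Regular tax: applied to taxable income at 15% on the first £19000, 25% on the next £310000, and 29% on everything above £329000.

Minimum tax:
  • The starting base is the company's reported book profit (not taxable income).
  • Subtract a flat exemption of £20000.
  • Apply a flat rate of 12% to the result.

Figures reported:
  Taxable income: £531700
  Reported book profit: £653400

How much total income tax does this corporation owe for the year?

£139133

Regular tax:
  £19000 × 15% = £2850
  £310000 × 25% = £77500
  £202700 × 29% = £58783
  → £139133

Minimum tax:
  Base (reported book profit): £653400
  Less exemption £20000 → base £633400
  £633400 × 12% = £76008

£139133 > £76008, so the regular tax governs.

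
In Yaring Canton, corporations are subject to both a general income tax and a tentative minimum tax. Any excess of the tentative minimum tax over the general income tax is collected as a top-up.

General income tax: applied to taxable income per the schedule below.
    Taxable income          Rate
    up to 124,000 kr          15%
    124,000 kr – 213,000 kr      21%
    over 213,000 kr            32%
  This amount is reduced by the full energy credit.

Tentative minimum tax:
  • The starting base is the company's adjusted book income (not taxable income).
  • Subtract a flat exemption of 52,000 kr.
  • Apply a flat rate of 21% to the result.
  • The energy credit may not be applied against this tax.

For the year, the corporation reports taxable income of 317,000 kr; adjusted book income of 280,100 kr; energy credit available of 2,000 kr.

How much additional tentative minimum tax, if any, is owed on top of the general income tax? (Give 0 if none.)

0 kr

Tentative minimum tax:
  Base (adjusted book income): 280,100 kr
  Less exemption 52,000 kr → base 228,100 kr
  228,100 kr × 21% = 47,901 kr

General income tax:
  124,000 kr × 15% = 18,600 kr
  89,000 kr × 21% = 18,690 kr
  104,000 kr × 32% = 33,280 kr
  → 70,570 kr
  Less energy credit 2,000 kr → 68,570 kr

47,901 kr ≤ 68,570 kr, so no add-on is due.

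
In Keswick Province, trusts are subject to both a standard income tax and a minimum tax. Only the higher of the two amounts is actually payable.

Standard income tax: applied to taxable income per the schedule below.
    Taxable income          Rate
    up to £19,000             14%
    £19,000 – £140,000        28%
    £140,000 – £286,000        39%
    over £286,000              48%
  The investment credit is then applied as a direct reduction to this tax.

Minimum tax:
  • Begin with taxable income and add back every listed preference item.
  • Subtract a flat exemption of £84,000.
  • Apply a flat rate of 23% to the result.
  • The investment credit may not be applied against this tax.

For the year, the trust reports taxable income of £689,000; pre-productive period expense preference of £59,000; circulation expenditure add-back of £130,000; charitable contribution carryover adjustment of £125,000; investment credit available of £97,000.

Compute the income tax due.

Minimum tax:
  Adjusted income: £689,000 + £59,000 + £130,000 + £125,000 = £1,003,000
  Less exemption £84,000 → base £919,000
  £919,000 × 23% = £211,370

Standard income tax:
  £19,000 × 14% = £2,660
  £121,000 × 28% = £33,880
  £146,000 × 39% = £56,940
  £403,000 × 48% = £193,440
  → £286,920
  Less investment credit £97,000 → £189,920

£211,370 > £189,920, so the minimum tax is the binding amount.

£211,370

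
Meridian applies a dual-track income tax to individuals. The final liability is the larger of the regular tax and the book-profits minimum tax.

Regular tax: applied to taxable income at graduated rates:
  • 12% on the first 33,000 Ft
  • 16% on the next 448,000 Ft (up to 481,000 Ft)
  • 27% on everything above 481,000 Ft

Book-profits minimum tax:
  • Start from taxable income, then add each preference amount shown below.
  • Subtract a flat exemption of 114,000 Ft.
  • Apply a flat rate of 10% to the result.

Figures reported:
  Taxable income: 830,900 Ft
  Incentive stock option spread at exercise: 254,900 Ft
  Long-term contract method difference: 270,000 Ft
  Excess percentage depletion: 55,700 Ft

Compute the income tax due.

170,113 Ft

Book-profits minimum tax:
  Adjusted income: 830,900 Ft + 254,900 Ft + 270,000 Ft + 55,700 Ft = 1,411,500 Ft
  Less exemption 114,000 Ft → base 1,297,500 Ft
  1,297,500 Ft × 10% = 129,750 Ft

Regular tax:
  33,000 Ft × 12% = 3,960 Ft
  448,000 Ft × 16% = 71,680 Ft
  349,900 Ft × 27% = 94,473 Ft
  → 170,113 Ft

170,113 Ft > 129,750 Ft, so the regular tax governs.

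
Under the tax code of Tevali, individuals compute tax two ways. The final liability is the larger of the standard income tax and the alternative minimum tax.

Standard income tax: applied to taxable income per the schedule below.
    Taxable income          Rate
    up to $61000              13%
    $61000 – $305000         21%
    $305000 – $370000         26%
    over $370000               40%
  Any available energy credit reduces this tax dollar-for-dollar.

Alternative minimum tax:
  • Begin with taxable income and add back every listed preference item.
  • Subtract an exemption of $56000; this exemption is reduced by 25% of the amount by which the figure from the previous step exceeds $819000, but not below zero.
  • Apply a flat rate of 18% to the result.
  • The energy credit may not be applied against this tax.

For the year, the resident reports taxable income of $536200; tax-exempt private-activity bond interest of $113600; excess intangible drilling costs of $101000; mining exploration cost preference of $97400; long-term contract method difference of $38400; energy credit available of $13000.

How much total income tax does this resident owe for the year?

Standard income tax:
  $61000 × 13% = $7930
  $244000 × 21% = $51240
  $65000 × 26% = $16900
  $166200 × 40% = $66480
  → $142550
  Less energy credit $13000 → $129550

Alternative minimum tax:
  Adjusted income: $536200 + $113600 + $101000 + $97400 + $38400 = $886600
  Exemption: $56000 − 25% × ($886600 − $819000) = $56000 − $16900 = $39100
  Base: $886600 − $39100 = $847500
  $847500 × 18% = $152550

$152550 > $129550, so the alternative minimum tax is the binding amount.

$152550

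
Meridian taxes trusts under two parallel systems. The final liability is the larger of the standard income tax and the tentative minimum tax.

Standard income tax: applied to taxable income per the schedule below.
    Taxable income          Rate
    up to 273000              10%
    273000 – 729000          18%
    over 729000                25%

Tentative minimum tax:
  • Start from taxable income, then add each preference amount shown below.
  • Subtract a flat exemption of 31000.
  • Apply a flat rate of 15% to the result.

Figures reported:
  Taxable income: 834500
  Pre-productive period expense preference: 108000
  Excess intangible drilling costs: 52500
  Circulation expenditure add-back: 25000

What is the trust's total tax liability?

148350

Tentative minimum tax:
  Adjusted income: 834500 + 108000 + 52500 + 25000 = 1020000
  Less exemption 31000 → base 989000
  989000 × 15% = 148350

Standard income tax:
  273000 × 10% = 27300
  456000 × 18% = 82080
  105500 × 25% = 26375
  → 135755

148350 > 135755, so the tentative minimum tax is the binding amount.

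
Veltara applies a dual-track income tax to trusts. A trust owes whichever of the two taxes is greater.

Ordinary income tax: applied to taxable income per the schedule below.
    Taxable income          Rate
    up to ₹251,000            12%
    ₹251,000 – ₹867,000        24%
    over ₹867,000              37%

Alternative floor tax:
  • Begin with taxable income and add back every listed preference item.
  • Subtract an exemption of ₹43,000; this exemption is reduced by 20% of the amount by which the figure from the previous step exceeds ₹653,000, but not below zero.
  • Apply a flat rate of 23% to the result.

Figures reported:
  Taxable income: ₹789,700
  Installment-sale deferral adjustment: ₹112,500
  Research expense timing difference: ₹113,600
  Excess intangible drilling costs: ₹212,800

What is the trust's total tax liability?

Alternative floor tax:
  Adjusted income: ₹789,700 + ₹112,500 + ₹113,600 + ₹212,800 = ₹1,228,600
  Exemption: 20% × (₹1,228,600 − ₹653,000) = ₹115,120 ≥ ₹43,000, so the exemption is fully phased out
  Base: ₹1,228,600 − ₹0 = ₹1,228,600
  ₹1,228,600 × 23% = ₹282,578

Ordinary income tax:
  ₹251,000 × 12% = ₹30,120
  ₹538,700 × 24% = ₹129,288
  → ₹159,408

₹282,578 > ₹159,408, so the alternative floor tax is the binding amount.

₹282,578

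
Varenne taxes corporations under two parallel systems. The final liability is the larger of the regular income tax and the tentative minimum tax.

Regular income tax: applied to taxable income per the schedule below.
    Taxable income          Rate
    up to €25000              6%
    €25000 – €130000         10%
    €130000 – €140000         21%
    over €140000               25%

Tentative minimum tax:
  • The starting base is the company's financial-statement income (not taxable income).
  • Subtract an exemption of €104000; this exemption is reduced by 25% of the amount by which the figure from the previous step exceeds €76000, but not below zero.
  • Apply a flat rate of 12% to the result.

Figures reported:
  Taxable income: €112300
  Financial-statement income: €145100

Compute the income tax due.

Tentative minimum tax:
  Base (financial-statement income): €145100
  Exemption: €104000 − 25% × (€145100 − €76000) = €104000 − €17275 = €86725
  Base: €145100 − €86725 = €58375
  €58375 × 12% = €7005

Regular income tax:
  €25000 × 6% = €1500
  €87300 × 10% = €8730
  → €10230

€10230 > €7005, so the regular income tax governs.

€10230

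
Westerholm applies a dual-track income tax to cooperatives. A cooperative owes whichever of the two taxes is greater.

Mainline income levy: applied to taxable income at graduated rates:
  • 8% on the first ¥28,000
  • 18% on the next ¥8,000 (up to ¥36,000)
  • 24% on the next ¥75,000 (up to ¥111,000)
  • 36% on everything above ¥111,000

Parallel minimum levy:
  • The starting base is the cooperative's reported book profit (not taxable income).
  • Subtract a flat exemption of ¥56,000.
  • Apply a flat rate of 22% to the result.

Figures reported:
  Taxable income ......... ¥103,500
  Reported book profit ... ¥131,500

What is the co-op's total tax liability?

Parallel minimum levy:
  Base (reported book profit): ¥131,500
  Less exemption ¥56,000 → base ¥75,500
  ¥75,500 × 22% = ¥16,610

Mainline income levy:
  ¥28,000 × 8% = ¥2,240
  ¥8,000 × 18% = ¥1,440
  ¥67,500 × 24% = ¥16,200
  → ¥19,880

¥19,880 > ¥16,610, so the mainline income levy governs.

¥19,880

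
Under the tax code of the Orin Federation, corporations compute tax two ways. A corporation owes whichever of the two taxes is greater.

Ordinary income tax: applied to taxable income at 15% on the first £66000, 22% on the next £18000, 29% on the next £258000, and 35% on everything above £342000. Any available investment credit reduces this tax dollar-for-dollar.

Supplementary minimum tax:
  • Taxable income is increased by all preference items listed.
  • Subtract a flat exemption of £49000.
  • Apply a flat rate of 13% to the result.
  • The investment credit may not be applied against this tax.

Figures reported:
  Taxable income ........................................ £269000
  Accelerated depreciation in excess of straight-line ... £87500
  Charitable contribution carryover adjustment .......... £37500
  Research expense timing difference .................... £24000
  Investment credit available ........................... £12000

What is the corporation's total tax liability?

Ordinary income tax:
  £66000 × 15% = £9900
  £18000 × 22% = £3960
  £185000 × 29% = £53650
  → £67510
  Less investment credit £12000 → £55510

Supplementary minimum tax:
  Adjusted income: £269000 + £87500 + £37500 + £24000 = £418000
  Less exemption £49000 → base £369000
  £369000 × 13% = £47970

£55510 > £47970, so the ordinary income tax governs.

£55510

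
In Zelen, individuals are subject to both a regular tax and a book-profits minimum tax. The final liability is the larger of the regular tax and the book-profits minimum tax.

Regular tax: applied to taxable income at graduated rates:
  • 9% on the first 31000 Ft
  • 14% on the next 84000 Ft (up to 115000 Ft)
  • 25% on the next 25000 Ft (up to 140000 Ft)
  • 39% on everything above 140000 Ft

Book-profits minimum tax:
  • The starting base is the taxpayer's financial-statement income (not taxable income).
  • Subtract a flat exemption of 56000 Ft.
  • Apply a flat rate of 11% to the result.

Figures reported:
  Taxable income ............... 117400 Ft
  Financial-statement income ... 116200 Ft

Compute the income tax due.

Book-profits minimum tax:
  Base (financial-statement income): 116200 Ft
  Less exemption 56000 Ft → base 60200 Ft
  60200 Ft × 11% = 6622 Ft

Regular tax:
  31000 Ft × 9% = 2790 Ft
  84000 Ft × 14% = 11760 Ft
  2400 Ft × 25% = 600 Ft
  → 15150 Ft

15150 Ft > 6622 Ft, so the regular tax governs.

15150 Ft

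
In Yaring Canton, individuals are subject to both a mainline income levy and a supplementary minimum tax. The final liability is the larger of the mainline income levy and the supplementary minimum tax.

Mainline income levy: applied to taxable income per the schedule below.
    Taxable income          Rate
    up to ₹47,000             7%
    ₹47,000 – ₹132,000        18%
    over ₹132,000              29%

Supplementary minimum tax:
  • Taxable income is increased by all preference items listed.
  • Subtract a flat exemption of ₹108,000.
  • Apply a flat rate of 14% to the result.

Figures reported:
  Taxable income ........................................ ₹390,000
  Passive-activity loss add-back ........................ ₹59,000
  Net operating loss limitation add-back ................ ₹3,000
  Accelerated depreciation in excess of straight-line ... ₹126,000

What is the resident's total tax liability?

Mainline income levy:
  ₹47,000 × 7% = ₹3,290
  ₹85,000 × 18% = ₹15,300
  ₹258,000 × 29% = ₹74,820
  → ₹93,410

Supplementary minimum tax:
  Adjusted income: ₹390,000 + ₹59,000 + ₹3,000 + ₹126,000 = ₹578,000
  Less exemption ₹108,000 → base ₹470,000
  ₹470,000 × 14% = ₹65,800

₹93,410 > ₹65,800, so the mainline income levy governs.

₹93,410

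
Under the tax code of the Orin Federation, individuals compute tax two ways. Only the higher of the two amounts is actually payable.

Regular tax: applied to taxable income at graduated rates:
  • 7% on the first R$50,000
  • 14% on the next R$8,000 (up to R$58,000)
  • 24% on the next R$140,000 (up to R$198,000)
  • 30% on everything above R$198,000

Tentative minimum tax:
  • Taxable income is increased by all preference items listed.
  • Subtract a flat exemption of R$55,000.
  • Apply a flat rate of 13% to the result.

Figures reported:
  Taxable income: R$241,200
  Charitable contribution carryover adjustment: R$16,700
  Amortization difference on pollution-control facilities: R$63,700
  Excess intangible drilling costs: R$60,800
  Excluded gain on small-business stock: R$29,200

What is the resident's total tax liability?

R$51,180

Tentative minimum tax:
  Adjusted income: R$241,200 + R$16,700 + R$63,700 + R$60,800 + R$29,200 = R$411,600
  Less exemption R$55,000 → base R$356,600
  R$356,600 × 13% = R$46,358

Regular tax:
  R$50,000 × 7% = R$3,500
  R$8,000 × 14% = R$1,120
  R$140,000 × 24% = R$33,600
  R$43,200 × 30% = R$12,960
  → R$51,180

R$51,180 > R$46,358, so the regular tax governs.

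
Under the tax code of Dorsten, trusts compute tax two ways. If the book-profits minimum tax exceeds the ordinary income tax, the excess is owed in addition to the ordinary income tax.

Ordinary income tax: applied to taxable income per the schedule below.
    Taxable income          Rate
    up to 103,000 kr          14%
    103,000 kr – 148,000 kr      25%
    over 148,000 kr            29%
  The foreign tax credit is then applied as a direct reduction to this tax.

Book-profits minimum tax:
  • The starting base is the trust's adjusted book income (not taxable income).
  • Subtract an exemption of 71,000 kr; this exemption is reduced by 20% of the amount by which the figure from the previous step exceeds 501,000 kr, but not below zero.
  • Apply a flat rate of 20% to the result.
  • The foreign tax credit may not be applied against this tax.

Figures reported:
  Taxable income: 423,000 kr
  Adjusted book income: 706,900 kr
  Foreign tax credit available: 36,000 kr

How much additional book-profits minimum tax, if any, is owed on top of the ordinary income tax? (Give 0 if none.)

65,996 kr

Ordinary income tax:
  103,000 kr × 14% = 14,420 kr
  45,000 kr × 25% = 11,250 kr
  275,000 kr × 29% = 79,750 kr
  → 105,420 kr
  Less foreign tax credit 36,000 kr → 69,420 kr

Book-profits minimum tax:
  Base (adjusted book income): 706,900 kr
  Exemption: 71,000 kr − 20% × (706,900 kr − 501,000 kr) = 71,000 kr − 41,180 kr = 29,820 kr
  Base: 706,900 kr − 29,820 kr = 677,080 kr
  677,080 kr × 20% = 135,416 kr

Excess of book-profits minimum tax over ordinary income tax: 135,416 kr − 69,420 kr = 65,996 kr.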